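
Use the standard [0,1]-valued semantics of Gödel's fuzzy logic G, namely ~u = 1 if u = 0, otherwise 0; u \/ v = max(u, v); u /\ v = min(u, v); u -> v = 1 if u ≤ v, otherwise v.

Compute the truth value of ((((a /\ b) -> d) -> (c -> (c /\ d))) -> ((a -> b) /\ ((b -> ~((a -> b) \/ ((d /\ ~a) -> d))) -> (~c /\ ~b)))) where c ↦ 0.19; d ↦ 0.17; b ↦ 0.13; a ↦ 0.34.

(a /\ b) = min(0.34, 0.13) = 0.13
((a /\ b) -> d): 0.13 ≤ 0.17, so result = 1
(c /\ d) = min(0.19, 0.17) = 0.17
(c -> (c /\ d)): 0.19 > 0.17, so result = 0.17
(((a /\ b) -> d) -> (c -> (c /\ d))): 1 > 0.17, so result = 0.17
(a -> b): 0.34 > 0.13, so result = 0.13
(a -> b): 0.34 > 0.13, so result = 0.13
~a: Gödel ¬ of 0.34 = 0 (operand ≠ 0)
(d /\ ~a) = min(0.17, 0) = 0
((d /\ ~a) -> d): 0 ≤ 0.17, so result = 1
((a -> b) \/ ((d /\ ~a) -> d)) = max(0.13, 1) = 1
~((a -> b) \/ ((d /\ ~a) -> d)): Gödel ¬ of 1 = 0 (operand ≠ 0)
(b -> ~((a -> b) \/ ((d /\ ~a) -> d))): 0.13 > 0, so result = 0
~c: Gödel ¬ of 0.19 = 0 (operand ≠ 0)
~b: Gödel ¬ of 0.13 = 0 (operand ≠ 0)
(~c /\ ~b) = min(0, 0) = 0
((b -> ~((a -> b) \/ ((d /\ ~a) -> d))) -> (~c /\ ~b)): 0 ≤ 0, so result = 1
((a -> b) /\ ((b -> ~((a -> b) \/ ((d /\ ~a) -> d))) -> (~c /\ ~b))) = min(0.13, 1) = 0.13
((((a /\ b) -> d) -> (c -> (c /\ d))) -> ((a -> b) /\ ((b -> ~((a -> b) \/ ((d /\ ~a) -> d))) -> (~c /\ ~b)))): 0.17 > 0.13, so result = 0.13

0.13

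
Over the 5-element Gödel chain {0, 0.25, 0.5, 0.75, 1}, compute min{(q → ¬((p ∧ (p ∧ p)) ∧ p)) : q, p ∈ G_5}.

0.00

The minimum is attained at q = 0.25, p = 0.25:
  (p ∧ p) = min(0.25, 0.25) = 0.25
  (p ∧ (p ∧ p)) = min(0.25, 0.25) = 0.25
  ((p ∧ (p ∧ p)) ∧ p) = min(0.25, 0.25) = 0.25
  ¬((p ∧ (p ∧ p)) ∧ p): Gödel ¬ of 0.25 = 0 (operand ≠ 0)
  (q → ¬((p ∧ (p ∧ p)) ∧ p)): 0.25 > 0, so result = 0
Checking all 25 assignments confirms none give a value below 0.00.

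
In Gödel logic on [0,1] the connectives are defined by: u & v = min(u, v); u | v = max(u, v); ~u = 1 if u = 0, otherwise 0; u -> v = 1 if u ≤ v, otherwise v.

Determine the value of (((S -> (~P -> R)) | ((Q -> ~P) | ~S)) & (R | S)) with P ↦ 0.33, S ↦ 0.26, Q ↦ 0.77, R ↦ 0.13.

~P: Gödel ¬ of 0.33 = 0 (operand ≠ 0)
(~P -> R): 0 ≤ 0.13, so result = 1
(S -> (~P -> R)): 0.26 ≤ 1, so result = 1
~P: Gödel ¬ of 0.33 = 0 (operand ≠ 0)
(Q -> ~P): 0.77 > 0, so result = 0
~S: Gödel ¬ of 0.26 = 0 (operand ≠ 0)
((Q -> ~P) | ~S) = max(0, 0) = 0
((S -> (~P -> R)) | ((Q -> ~P) | ~S)) = max(1, 0) = 1
(R | S) = max(0.13, 0.26) = 0.26
(((S -> (~P -> R)) | ((Q -> ~P) | ~S)) & (R | S)) = min(1, 0.26) = 0.26

0.26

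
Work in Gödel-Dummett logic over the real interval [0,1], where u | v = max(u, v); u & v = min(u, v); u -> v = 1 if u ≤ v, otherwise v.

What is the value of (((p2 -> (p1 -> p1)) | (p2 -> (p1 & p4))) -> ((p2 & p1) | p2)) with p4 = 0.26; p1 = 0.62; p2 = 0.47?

0.47

(p1 -> p1): 0.62 ≤ 0.62, so result = 1
(p2 -> (p1 -> p1)): 0.47 ≤ 1, so result = 1
(p1 & p4) = min(0.62, 0.26) = 0.26
(p2 -> (p1 & p4)): 0.47 > 0.26, so result = 0.26
((p2 -> (p1 -> p1)) | (p2 -> (p1 & p4))) = max(1, 0.26) = 1
(p2 & p1) = min(0.47, 0.62) = 0.47
((p2 & p1) | p2) = max(0.47, 0.47) = 0.47
(((p2 -> (p1 -> p1)) | (p2 -> (p1 & p4))) -> ((p2 & p1) | p2)): 1 > 0.47, so result = 0.47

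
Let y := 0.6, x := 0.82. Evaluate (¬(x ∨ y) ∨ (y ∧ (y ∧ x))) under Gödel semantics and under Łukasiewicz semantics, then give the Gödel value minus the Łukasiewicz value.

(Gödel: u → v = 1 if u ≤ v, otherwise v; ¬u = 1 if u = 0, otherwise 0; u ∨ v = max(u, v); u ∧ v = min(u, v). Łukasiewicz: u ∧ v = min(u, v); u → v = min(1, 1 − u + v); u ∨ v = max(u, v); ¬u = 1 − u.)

0.00

Gödel evaluation:
  (x ∨ y) = max(0.82, 0.6) = 0.82
  ¬(x ∨ y): Gödel ¬ of 0.82 = 0 (operand ≠ 0)
  (y ∧ x) = min(0.6, 0.82) = 0.6
  (y ∧ (y ∧ x)) = min(0.6, 0.6) = 0.6
  (¬(x ∨ y) ∨ (y ∧ (y ∧ x))) = max(0, 0.6) = 0.6
  Gödel value = 0.6
Łukasiewicz evaluation:
  (x ∨ y) = max(0.82, 0.6) = 0.82
  ¬(x ∨ y): Łukasiewicz ¬ gives 1 − 0.82 = 0.18
  (y ∧ x) = min(0.6, 0.82) = 0.6
  (y ∧ (y ∧ x)) = min(0.6, 0.6) = 0.6
  (¬(x ∨ y) ∨ (y ∧ (y ∧ x))) = max(0.18, 0.6) = 0.6
  Łukasiewicz value = 0.6
Difference: 0.6 − 0.6 = 0.00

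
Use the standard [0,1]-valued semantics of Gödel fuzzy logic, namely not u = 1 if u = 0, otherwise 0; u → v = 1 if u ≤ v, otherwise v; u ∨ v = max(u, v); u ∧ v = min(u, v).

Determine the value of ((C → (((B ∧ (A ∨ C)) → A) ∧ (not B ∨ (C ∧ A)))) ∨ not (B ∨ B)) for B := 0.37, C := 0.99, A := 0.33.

(A ∨ C) = max(0.33, 0.99) = 0.99
(B ∧ (A ∨ C)) = min(0.37, 0.99) = 0.37
((B ∧ (A ∨ C)) → A): 0.37 > 0.33, so result = 0.33
not B: Gödel ¬ of 0.37 = 0 (operand ≠ 0)
(C ∧ A) = min(0.99, 0.33) = 0.33
(not B ∨ (C ∧ A)) = max(0, 0.33) = 0.33
(((B ∧ (A ∨ C)) → A) ∧ (not B ∨ (C ∧ A))) = min(0.33, 0.33) = 0.33
(C → (((B ∧ (A ∨ C)) → A) ∧ (not B ∨ (C ∧ A)))): 0.99 > 0.33, so result = 0.33
(B ∨ B) = max(0.37, 0.37) = 0.37
not (B ∨ B): Gödel ¬ of 0.37 = 0 (operand ≠ 0)
((C → (((B ∧ (A ∨ C)) → A) ∧ (not B ∨ (C ∧ A)))) ∨ not (B ∨ B)) = max(0.33, 0) = 0.33

0.33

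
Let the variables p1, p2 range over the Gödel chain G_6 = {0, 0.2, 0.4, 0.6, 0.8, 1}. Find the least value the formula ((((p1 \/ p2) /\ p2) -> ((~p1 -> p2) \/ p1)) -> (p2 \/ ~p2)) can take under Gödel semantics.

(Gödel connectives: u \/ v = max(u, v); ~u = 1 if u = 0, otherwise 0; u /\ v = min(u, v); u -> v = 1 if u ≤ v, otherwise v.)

0.20

The minimum is attained at p1 = 0, p2 = 0.2:
  (p1 \/ p2) = max(0, 0.2) = 0.2
  ((p1 \/ p2) /\ p2) = min(0.2, 0.2) = 0.2
  ~p1: Gödel ¬ of 0 = 1 (operand is 0)
  (~p1 -> p2): 1 > 0.2, so result = 0.2
  ((~p1 -> p2) \/ p1) = max(0.2, 0) = 0.2
  (((p1 \/ p2) /\ p2) -> ((~p1 -> p2) \/ p1)): 0.2 ≤ 0.2, so result = 1
  ~p2: Gödel ¬ of 0.2 = 0 (operand ≠ 0)
  (p2 \/ ~p2) = max(0.2, 0) = 0.2
  ((((p1 \/ p2) /\ p2) -> ((~p1 -> p2) \/ p1)) -> (p2 \/ ~p2)): 1 > 0.2, so result = 0.2
Checking all 36 assignments confirms none give a value below 0.20.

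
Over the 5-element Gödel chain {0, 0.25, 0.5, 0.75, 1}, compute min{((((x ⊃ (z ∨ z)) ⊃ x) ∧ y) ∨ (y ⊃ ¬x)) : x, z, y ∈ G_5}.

The minimum is attained at x = 0.25, z = 0, y = 0.25:
  (z ∨ z) = max(0, 0) = 0
  (x ⊃ (z ∨ z)): 0.25 > 0, so result = 0
  ((x ⊃ (z ∨ z)) ⊃ x): 0 ≤ 0.25, so result = 1
  (((x ⊃ (z ∨ z)) ⊃ x) ∧ y) = min(1, 0.25) = 0.25
  ¬x: Gödel ¬ of 0.25 = 0 (operand ≠ 0)
  (y ⊃ ¬x): 0.25 > 0, so result = 0
  ((((x ⊃ (z ∨ z)) ⊃ x) ∧ y) ∨ (y ⊃ ¬x)) = max(0.25, 0) = 0.25
Checking all 125 assignments confirms none give a value below 0.25.

0.25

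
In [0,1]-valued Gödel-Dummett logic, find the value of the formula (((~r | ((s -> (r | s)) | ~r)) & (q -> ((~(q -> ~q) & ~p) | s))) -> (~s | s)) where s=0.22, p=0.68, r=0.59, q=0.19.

~r: Gödel ¬ of 0.59 = 0 (operand ≠ 0)
(r | s) = max(0.59, 0.22) = 0.59
(s -> (r | s)): 0.22 ≤ 0.59, so result = 1
~r: Gödel ¬ of 0.59 = 0 (operand ≠ 0)
((s -> (r | s)) | ~r) = max(1, 0) = 1
(~r | ((s -> (r | s)) | ~r)) = max(0, 1) = 1
~q: Gödel ¬ of 0.19 = 0 (operand ≠ 0)
(q -> ~q): 0.19 > 0, so result = 0
~(q -> ~q): Gödel ¬ of 0 = 1 (operand is 0)
~p: Gödel ¬ of 0.68 = 0 (operand ≠ 0)
(~(q -> ~q) & ~p) = min(1, 0) = 0
((~(q -> ~q) & ~p) | s) = max(0, 0.22) = 0.22
(q -> ((~(q -> ~q) & ~p) | s)): 0.19 ≤ 0.22, so result = 1
((~r | ((s -> (r | s)) | ~r)) & (q -> ((~(q -> ~q) & ~p) | s))) = min(1, 1) = 1
~s: Gödel ¬ of 0.22 = 0 (operand ≠ 0)
(~s | s) = max(0, 0.22) = 0.22
(((~r | ((s -> (r | s)) | ~r)) & (q -> ((~(q -> ~q) & ~p) | s))) -> (~s | s)): 1 > 0.22, so result = 0.22

0.22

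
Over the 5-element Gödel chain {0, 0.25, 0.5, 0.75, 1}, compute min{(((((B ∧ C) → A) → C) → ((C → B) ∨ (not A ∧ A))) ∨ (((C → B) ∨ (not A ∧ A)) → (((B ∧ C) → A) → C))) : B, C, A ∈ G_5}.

Every assignment gives 1. For instance at B = 0, C = 0, A = 0:
  (B ∧ C) = min(0, 0) = 0
  ((B ∧ C) → A): 0 ≤ 0, so result = 1
  (((B ∧ C) → A) → C): 1 > 0, so result = 0
  (C → B): 0 ≤ 0, so result = 1
  not A: Gödel ¬ of 0 = 1 (operand is 0)
  (not A ∧ A) = min(1, 0) = 0
  ((C → B) ∨ (not A ∧ A)) = max(1, 0) = 1
  ((((B ∧ C) → A) → C) → ((C → B) ∨ (not A ∧ A))): 0 ≤ 1, so result = 1
  (C → B): 0 ≤ 0, so result = 1
  not A: Gödel ¬ of 0 = 1 (operand is 0)
  (not A ∧ A) = min(1, 0) = 0
  ((C → B) ∨ (not A ∧ A)) = max(1, 0) = 1
  (B ∧ C) = min(0, 0) = 0
  ((B ∧ C) → A): 0 ≤ 0, so result = 1
  (((B ∧ C) → A) → C): 1 > 0, so result = 0
  (((C → B) ∨ (not A ∧ A)) → (((B ∧ C) → A) → C)): 1 > 0, so result = 0
  (((((B ∧ C) → A) → C) → ((C → B) ∨ (not A ∧ A))) ∨ (((C → B) ∨ (not A ∧ A)) → (((B ∧ C) → A) → C))) = max(1, 0) = 1
All 125 assignments give value 1 — the formula is a G_5-tautology.

1.00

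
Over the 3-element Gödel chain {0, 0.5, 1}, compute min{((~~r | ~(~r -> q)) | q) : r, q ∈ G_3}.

The minimum is attained at r = 0, q = 0.5:
  ~r: Gödel ¬ of 0 = 1 (operand is 0)
  ~~r: Gödel ¬ of 1 = 0 (operand ≠ 0)
  ~r: Gödel ¬ of 0 = 1 (operand is 0)
  (~r -> q): 1 > 0.5, so result = 0.5
  ~(~r -> q): Gödel ¬ of 0.5 = 0 (operand ≠ 0)
  (~~r | ~(~r -> q)) = max(0, 0) = 0
  ((~~r | ~(~r -> q)) | q) = max(0, 0.5) = 0.5
Checking all 9 assignments confirms none give a value below 0.50.

0.50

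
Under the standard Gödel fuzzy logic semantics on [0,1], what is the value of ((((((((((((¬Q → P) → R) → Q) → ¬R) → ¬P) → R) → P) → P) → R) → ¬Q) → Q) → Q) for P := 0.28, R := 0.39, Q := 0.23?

0.23

¬Q: Gödel ¬ of 0.23 = 0 (operand ≠ 0)
(¬Q → P): 0 ≤ 0.28, so result = 1
((¬Q → P) → R): 1 > 0.39, so result = 0.39
(((¬Q → P) → R) → Q): 0.39 > 0.23, so result = 0.23
¬R: Gödel ¬ of 0.39 = 0 (operand ≠ 0)
((((¬Q → P) → R) → Q) → ¬R): 0.23 > 0, so result = 0
¬P: Gödel ¬ of 0.28 = 0 (operand ≠ 0)
(((((¬Q → P) → R) → Q) → ¬R) → ¬P): 0 ≤ 0, so result = 1
((((((¬Q → P) → R) → Q) → ¬R) → ¬P) → R): 1 > 0.39, so result = 0.39
(((((((¬Q → P) → R) → Q) → ¬R) → ¬P) → R) → P): 0.39 > 0.28, so result = 0.28
((((((((¬Q → P) → R) → Q) → ¬R) → ¬P) → R) → P) → P): 0.28 ≤ 0.28, so result = 1
(((((((((¬Q → P) → R) → Q) → ¬R) → ¬P) → R) → P) → P) → R): 1 > 0.39, so result = 0.39
¬Q: Gödel ¬ of 0.23 = 0 (operand ≠ 0)
((((((((((¬Q → P) → R) → Q) → ¬R) → ¬P) → R) → P) → P) → R) → ¬Q): 0.39 > 0, so result = 0
(((((((((((¬Q → P) → R) → Q) → ¬R) → ¬P) → R) → P) → P) → R) → ¬Q) → Q): 0 ≤ 0.23, so result = 1
((((((((((((¬Q → P) → R) → Q) → ¬R) → ¬P) → R) → P) → P) → R) → ¬Q) → Q) → Q): 1 > 0.23, so result = 0.23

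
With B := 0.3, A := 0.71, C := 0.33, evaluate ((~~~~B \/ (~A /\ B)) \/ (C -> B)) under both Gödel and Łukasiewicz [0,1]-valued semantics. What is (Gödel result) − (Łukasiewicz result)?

0.03

Gödel evaluation:
  ~B: Gödel ¬ of 0.3 = 0 (operand ≠ 0)
  ~~B: Gödel ¬ of 0 = 1 (operand is 0)
  ~~~B: Gödel ¬ of 1 = 0 (operand ≠ 0)
  ~~~~B: Gödel ¬ of 0 = 1 (operand is 0)
  ~A: Gödel ¬ of 0.71 = 0 (operand ≠ 0)
  (~A /\ B) = min(0, 0.3) = 0
  (~~~~B \/ (~A /\ B)) = max(1, 0) = 1
  (C -> B): 0.33 > 0.3, so result = 0.3
  ((~~~~B \/ (~A /\ B)) \/ (C -> B)) = max(1, 0.3) = 1
  Gödel value = 1
Łukasiewicz evaluation:
  ~B: Łukasiewicz ¬ gives 1 − 0.3 = 0.7
  ~~B: Łukasiewicz ¬ gives 1 − 0.7 = 0.3
  ~~~B: Łukasiewicz ¬ gives 1 − 0.3 = 0.7
  ~~~~B: Łukasiewicz ¬ gives 1 − 0.7 = 0.3
  ~A: Łukasiewicz ¬ gives 1 − 0.71 = 0.29
  (~A /\ B) = min(0.29, 0.3) = 0.29
  (~~~~B \/ (~A /\ B)) = max(0.3, 0.29) = 0.3
  (C -> B): min(1, 1 − 0.33 + 0.3) = 0.97
  ((~~~~B \/ (~A /\ B)) \/ (C -> B)) = max(0.3, 0.97) = 0.97
  Łukasiewicz value = 0.97
Difference: 1 − 0.97 = 0.03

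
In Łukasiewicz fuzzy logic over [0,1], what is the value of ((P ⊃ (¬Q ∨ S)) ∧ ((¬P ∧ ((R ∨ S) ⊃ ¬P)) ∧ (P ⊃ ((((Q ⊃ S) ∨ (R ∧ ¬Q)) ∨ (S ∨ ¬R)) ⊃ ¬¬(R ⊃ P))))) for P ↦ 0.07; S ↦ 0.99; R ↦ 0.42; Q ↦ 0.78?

¬Q: Łukasiewicz ¬ gives 1 − 0.78 = 0.22
(¬Q ∨ S) = max(0.22, 0.99) = 0.99
(P ⊃ (¬Q ∨ S)): min(1, 1 − 0.07 + 0.99) = 1
¬P: Łukasiewicz ¬ gives 1 − 0.07 = 0.93
(R ∨ S) = max(0.42, 0.99) = 0.99
¬P: Łukasiewicz ¬ gives 1 − 0.07 = 0.93
((R ∨ S) ⊃ ¬P): min(1, 1 − 0.99 + 0.93) = 0.94
(¬P ∧ ((R ∨ S) ⊃ ¬P)) = min(0.93, 0.94) = 0.93
(Q ⊃ S): min(1, 1 − 0.78 + 0.99) = 1
¬Q: Łukasiewicz ¬ gives 1 − 0.78 = 0.22
(R ∧ ¬Q) = min(0.42, 0.22) = 0.22
((Q ⊃ S) ∨ (R ∧ ¬Q)) = max(1, 0.22) = 1
¬R: Łukasiewicz ¬ gives 1 − 0.42 = 0.58
(S ∨ ¬R) = max(0.99, 0.58) = 0.99
(((Q ⊃ S) ∨ (R ∧ ¬Q)) ∨ (S ∨ ¬R)) = max(1, 0.99) = 1
(R ⊃ P): min(1, 1 − 0.42 + 0.07) = 0.65
¬(R ⊃ P): Łukasiewicz ¬ gives 1 − 0.65 = 0.35
¬¬(R ⊃ P): Łukasiewicz ¬ gives 1 − 0.35 = 0.65
((((Q ⊃ S) ∨ (R ∧ ¬Q)) ∨ (S ∨ ¬R)) ⊃ ¬¬(R ⊃ P)): min(1, 1 − 1 + 0.65) = 0.65
(P ⊃ ((((Q ⊃ S) ∨ (R ∧ ¬Q)) ∨ (S ∨ ¬R)) ⊃ ¬¬(R ⊃ P))): min(1, 1 − 0.07 + 0.65) = 1
((¬P ∧ ((R ∨ S) ⊃ ¬P)) ∧ (P ⊃ ((((Q ⊃ S) ∨ (R ∧ ¬Q)) ∨ (S ∨ ¬R)) ⊃ ¬¬(R ⊃ P)))) = min(0.93, 1) = 0.93
((P ⊃ (¬Q ∨ S)) ∧ ((¬P ∧ ((R ∨ S) ⊃ ¬P)) ∧ (P ⊃ ((((Q ⊃ S) ∨ (R ∧ ¬Q)) ∨ (S ∨ ¬R)) ⊃ ¬¬(R ⊃ P))))) = min(1, 0.93) = 0.93

0.93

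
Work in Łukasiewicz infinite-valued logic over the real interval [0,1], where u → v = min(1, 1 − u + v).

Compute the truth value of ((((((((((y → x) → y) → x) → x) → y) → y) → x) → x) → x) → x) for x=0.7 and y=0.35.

(y → x): min(1, 1 − 0.35 + 0.7) = 1
((y → x) → y): min(1, 1 − 1 + 0.35) = 0.35
(((y → x) → y) → x): min(1, 1 − 0.35 + 0.7) = 1
((((y → x) → y) → x) → x): min(1, 1 − 1 + 0.7) = 0.7
(((((y → x) → y) → x) → x) → y): min(1, 1 − 0.7 + 0.35) = 0.65
((((((y → x) → y) → x) → x) → y) → y): min(1, 1 − 0.65 + 0.35) = 0.7
(((((((y → x) → y) → x) → x) → y) → y) → x): min(1, 1 − 0.7 + 0.7) = 1
((((((((y → x) → y) → x) → x) → y) → y) → x) → x): min(1, 1 − 1 + 0.7) = 0.7
(((((((((y → x) → y) → x) → x) → y) → y) → x) → x) → x): min(1, 1 − 0.7 + 0.7) = 1
((((((((((y → x) → y) → x) → x) → y) → y) → x) → x) → x) → x): min(1, 1 − 1 + 0.7) = 0.7

0.70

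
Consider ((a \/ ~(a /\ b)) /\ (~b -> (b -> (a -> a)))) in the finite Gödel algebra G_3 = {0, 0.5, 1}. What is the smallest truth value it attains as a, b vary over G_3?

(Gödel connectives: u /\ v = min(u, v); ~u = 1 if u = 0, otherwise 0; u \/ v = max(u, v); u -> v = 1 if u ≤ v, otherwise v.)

0.50

The minimum is attained at a = 0.5, b = 0.5:
  (a /\ b) = min(0.5, 0.5) = 0.5
  ~(a /\ b): Gödel ¬ of 0.5 = 0 (operand ≠ 0)
  (a \/ ~(a /\ b)) = max(0.5, 0) = 0.5
  ~b: Gödel ¬ of 0.5 = 0 (operand ≠ 0)
  (a -> a): 0.5 ≤ 0.5, so result = 1
  (b -> (a -> a)): 0.5 ≤ 1, so result = 1
  (~b -> (b -> (a -> a))): 0 ≤ 1, so result = 1
  ((a \/ ~(a /\ b)) /\ (~b -> (b -> (a -> a)))) = min(0.5, 1) = 0.5
Checking all 9 assignments confirms none give a value below 0.50.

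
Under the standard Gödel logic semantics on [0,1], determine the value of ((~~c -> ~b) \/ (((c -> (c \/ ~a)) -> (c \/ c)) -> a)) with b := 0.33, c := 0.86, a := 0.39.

0.39

~c: Gödel ¬ of 0.86 = 0 (operand ≠ 0)
~~c: Gödel ¬ of 0 = 1 (operand is 0)
~b: Gödel ¬ of 0.33 = 0 (operand ≠ 0)
(~~c -> ~b): 1 > 0, so result = 0
~a: Gödel ¬ of 0.39 = 0 (operand ≠ 0)
(c \/ ~a) = max(0.86, 0) = 0.86
(c -> (c \/ ~a)): 0.86 ≤ 0.86, so result = 1
(c \/ c) = max(0.86, 0.86) = 0.86
((c -> (c \/ ~a)) -> (c \/ c)): 1 > 0.86, so result = 0.86
(((c -> (c \/ ~a)) -> (c \/ c)) -> a): 0.86 > 0.39, so result = 0.39
((~~c -> ~b) \/ (((c -> (c \/ ~a)) -> (c \/ c)) -> a)) = max(0, 0.39) = 0.39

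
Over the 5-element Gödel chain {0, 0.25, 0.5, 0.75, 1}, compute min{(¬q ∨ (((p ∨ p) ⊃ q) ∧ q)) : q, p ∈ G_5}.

0.25

The minimum is attained at q = 0.25, p = 0:
  ¬q: Gödel ¬ of 0.25 = 0 (operand ≠ 0)
  (p ∨ p) = max(0, 0) = 0
  ((p ∨ p) ⊃ q): 0 ≤ 0.25, so result = 1
  (((p ∨ p) ⊃ q) ∧ q) = min(1, 0.25) = 0.25
  (¬q ∨ (((p ∨ p) ⊃ q) ∧ q)) = max(0, 0.25) = 0.25
Checking all 25 assignments confirms none give a value below 0.25.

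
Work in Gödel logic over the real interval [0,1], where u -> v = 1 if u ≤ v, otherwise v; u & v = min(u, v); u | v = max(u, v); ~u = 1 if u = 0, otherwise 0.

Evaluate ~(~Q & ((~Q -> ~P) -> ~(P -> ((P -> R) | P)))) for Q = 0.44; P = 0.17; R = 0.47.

1.00

~Q: Gödel ¬ of 0.44 = 0 (operand ≠ 0)
~Q: Gödel ¬ of 0.44 = 0 (operand ≠ 0)
~P: Gödel ¬ of 0.17 = 0 (operand ≠ 0)
(~Q -> ~P): 0 ≤ 0, so result = 1
(P -> R): 0.17 ≤ 0.47, so result = 1
((P -> R) | P) = max(1, 0.17) = 1
(P -> ((P -> R) | P)): 0.17 ≤ 1, so result = 1
~(P -> ((P -> R) | P)): Gödel ¬ of 1 = 0 (operand ≠ 0)
((~Q -> ~P) -> ~(P -> ((P -> R) | P))): 1 > 0, so result = 0
(~Q & ((~Q -> ~P) -> ~(P -> ((P -> R) | P)))) = min(0, 0) = 0
~(~Q & ((~Q -> ~P) -> ~(P -> ((P -> R) | P)))): Gödel ¬ of 0 = 1 (operand is 0)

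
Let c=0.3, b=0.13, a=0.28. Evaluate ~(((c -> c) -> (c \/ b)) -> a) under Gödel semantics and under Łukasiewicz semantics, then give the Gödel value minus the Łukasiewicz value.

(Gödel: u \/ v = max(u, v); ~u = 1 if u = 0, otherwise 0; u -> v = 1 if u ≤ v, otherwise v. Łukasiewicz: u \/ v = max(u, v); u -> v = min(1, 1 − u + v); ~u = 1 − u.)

-0.02

Gödel evaluation:
  (c -> c): 0.3 ≤ 0.3, so result = 1
  (c \/ b) = max(0.3, 0.13) = 0.3
  ((c -> c) -> (c \/ b)): 1 > 0.3, so result = 0.3
  (((c -> c) -> (c \/ b)) -> a): 0.3 > 0.28, so result = 0.28
  ~(((c -> c) -> (c \/ b)) -> a): Gödel ¬ of 0.28 = 0 (operand ≠ 0)
  Gödel value = 0
Łukasiewicz evaluation:
  (c -> c): min(1, 1 − 0.3 + 0.3) = 1
  (c \/ b) = max(0.3, 0.13) = 0.3
  ((c -> c) -> (c \/ b)): min(1, 1 − 1 + 0.3) = 0.3
  (((c -> c) -> (c \/ b)) -> a): min(1, 1 − 0.3 + 0.28) = 0.98
  ~(((c -> c) -> (c \/ b)) -> a): Łukasiewicz ¬ gives 1 − 0.98 = 0.02
  Łukasiewicz value = 0.02
Difference: 0 − 0.02 = -0.02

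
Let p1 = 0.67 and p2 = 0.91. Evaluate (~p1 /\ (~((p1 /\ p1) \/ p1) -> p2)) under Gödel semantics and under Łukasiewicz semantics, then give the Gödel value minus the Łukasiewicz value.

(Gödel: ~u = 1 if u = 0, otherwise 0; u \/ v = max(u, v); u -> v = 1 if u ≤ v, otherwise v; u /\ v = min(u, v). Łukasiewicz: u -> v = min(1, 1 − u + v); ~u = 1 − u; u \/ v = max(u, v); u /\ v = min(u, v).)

Gödel evaluation:
  ~p1: Gödel ¬ of 0.67 = 0 (operand ≠ 0)
  (p1 /\ p1) = min(0.67, 0.67) = 0.67
  ((p1 /\ p1) \/ p1) = max(0.67, 0.67) = 0.67
  ~((p1 /\ p1) \/ p1): Gödel ¬ of 0.67 = 0 (operand ≠ 0)
  (~((p1 /\ p1) \/ p1) -> p2): 0 ≤ 0.91, so result = 1
  (~p1 /\ (~((p1 /\ p1) \/ p1) -> p2)) = min(0, 1) = 0
  Gödel value = 0
Łukasiewicz evaluation:
  ~p1: Łukasiewicz ¬ gives 1 − 0.67 = 0.33
  (p1 /\ p1) = min(0.67, 0.67) = 0.67
  ((p1 /\ p1) \/ p1) = max(0.67, 0.67) = 0.67
  ~((p1 /\ p1) \/ p1): Łukasiewicz ¬ gives 1 − 0.67 = 0.33
  (~((p1 /\ p1) \/ p1) -> p2): min(1, 1 − 0.33 + 0.91) = 1
  (~p1 /\ (~((p1 /\ p1) \/ p1) -> p2)) = min(0.33, 1) = 0.33
  Łukasiewicz value = 0.33
Difference: 0 − 0.33 = -0.33

-0.33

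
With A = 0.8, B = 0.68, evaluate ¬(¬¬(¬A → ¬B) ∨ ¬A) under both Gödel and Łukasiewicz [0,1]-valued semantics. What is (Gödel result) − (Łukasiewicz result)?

0.00

Gödel evaluation:
  ¬A: Gödel ¬ of 0.8 = 0 (operand ≠ 0)
  ¬B: Gödel ¬ of 0.68 = 0 (operand ≠ 0)
  (¬A → ¬B): 0 ≤ 0, so result = 1
  ¬(¬A → ¬B): Gödel ¬ of 1 = 0 (operand ≠ 0)
  ¬¬(¬A → ¬B): Gödel ¬ of 0 = 1 (operand is 0)
  ¬A: Gödel ¬ of 0.8 = 0 (operand ≠ 0)
  (¬¬(¬A → ¬B) ∨ ¬A) = max(1, 0) = 1
  ¬(¬¬(¬A → ¬B) ∨ ¬A): Gödel ¬ of 1 = 0 (operand ≠ 0)
  Gödel value = 0
Łukasiewicz evaluation:
  ¬A: Łukasiewicz ¬ gives 1 − 0.8 = 0.2
  ¬B: Łukasiewicz ¬ gives 1 − 0.68 = 0.32
  (¬A → ¬B): min(1, 1 − 0.2 + 0.32) = 1
  ¬(¬A → ¬B): Łukasiewicz ¬ gives 1 − 1 = 0
  ¬¬(¬A → ¬B): Łukasiewicz ¬ gives 1 − 0 = 1
  ¬A: Łukasiewicz ¬ gives 1 − 0.8 = 0.2
  (¬¬(¬A → ¬B) ∨ ¬A) = max(1, 0.2) = 1
  ¬(¬¬(¬A → ¬B) ∨ ¬A): Łukasiewicz ¬ gives 1 − 1 = 0
  Łukasiewicz value = 0
Difference: 0 − 0 = 0.00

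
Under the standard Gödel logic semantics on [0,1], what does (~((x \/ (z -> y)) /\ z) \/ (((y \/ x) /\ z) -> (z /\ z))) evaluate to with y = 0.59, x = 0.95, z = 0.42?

(z -> y): 0.42 ≤ 0.59, so result = 1
(x \/ (z -> y)) = max(0.95, 1) = 1
((x \/ (z -> y)) /\ z) = min(1, 0.42) = 0.42
~((x \/ (z -> y)) /\ z): Gödel ¬ of 0.42 = 0 (operand ≠ 0)
(y \/ x) = max(0.59, 0.95) = 0.95
((y \/ x) /\ z) = min(0.95, 0.42) = 0.42
(z /\ z) = min(0.42, 0.42) = 0.42
(((y \/ x) /\ z) -> (z /\ z)): 0.42 ≤ 0.42, so result = 1
(~((x \/ (z -> y)) /\ z) \/ (((y \/ x) /\ z) -> (z /\ z))) = max(0, 1) = 1

1.00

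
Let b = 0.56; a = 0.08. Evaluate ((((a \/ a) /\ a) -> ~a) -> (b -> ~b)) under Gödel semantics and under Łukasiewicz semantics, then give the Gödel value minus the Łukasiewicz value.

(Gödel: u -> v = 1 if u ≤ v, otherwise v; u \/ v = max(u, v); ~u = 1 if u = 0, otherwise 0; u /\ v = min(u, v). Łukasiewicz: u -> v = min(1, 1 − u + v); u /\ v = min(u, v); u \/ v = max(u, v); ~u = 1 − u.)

0.12

Gödel evaluation:
  (a \/ a) = max(0.08, 0.08) = 0.08
  ((a \/ a) /\ a) = min(0.08, 0.08) = 0.08
  ~a: Gödel ¬ of 0.08 = 0 (operand ≠ 0)
  (((a \/ a) /\ a) -> ~a): 0.08 > 0, so result = 0
  ~b: Gödel ¬ of 0.56 = 0 (operand ≠ 0)
  (b -> ~b): 0.56 > 0, so result = 0
  ((((a \/ a) /\ a) -> ~a) -> (b -> ~b)): 0 ≤ 0, so result = 1
  Gödel value = 1
Łukasiewicz evaluation:
  (a \/ a) = max(0.08, 0.08) = 0.08
  ((a \/ a) /\ a) = min(0.08, 0.08) = 0.08
  ~a: Łukasiewicz ¬ gives 1 − 0.08 = 0.92
  (((a \/ a) /\ a) -> ~a): min(1, 1 − 0.08 + 0.92) = 1
  ~b: Łukasiewicz ¬ gives 1 − 0.56 = 0.44
  (b -> ~b): min(1, 1 − 0.56 + 0.44) = 0.88
  ((((a \/ a) /\ a) -> ~a) -> (b -> ~b)): min(1, 1 − 1 + 0.88) = 0.88
  Łukasiewicz value = 0.88
Difference: 1 − 0.88 = 0.12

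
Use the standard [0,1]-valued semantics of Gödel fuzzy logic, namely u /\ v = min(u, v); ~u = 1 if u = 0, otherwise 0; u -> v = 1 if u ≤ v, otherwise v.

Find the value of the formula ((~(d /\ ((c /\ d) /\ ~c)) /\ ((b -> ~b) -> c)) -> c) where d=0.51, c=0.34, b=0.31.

(c /\ d) = min(0.34, 0.51) = 0.34
~c: Gödel ¬ of 0.34 = 0 (operand ≠ 0)
((c /\ d) /\ ~c) = min(0.34, 0) = 0
(d /\ ((c /\ d) /\ ~c)) = min(0.51, 0) = 0
~(d /\ ((c /\ d) /\ ~c)): Gödel ¬ of 0 = 1 (operand is 0)
~b: Gödel ¬ of 0.31 = 0 (operand ≠ 0)
(b -> ~b): 0.31 > 0, so result = 0
((b -> ~b) -> c): 0 ≤ 0.34, so result = 1
(~(d /\ ((c /\ d) /\ ~c)) /\ ((b -> ~b) -> c)) = min(1, 1) = 1
((~(d /\ ((c /\ d) /\ ~c)) /\ ((b -> ~b) -> c)) -> c): 1 > 0.34, so result = 0.34

0.34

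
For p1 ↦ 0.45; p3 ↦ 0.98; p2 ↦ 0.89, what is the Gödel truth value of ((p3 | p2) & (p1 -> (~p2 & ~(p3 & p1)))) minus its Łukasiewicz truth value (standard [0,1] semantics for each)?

Gödel evaluation:
  (p3 | p2) = max(0.98, 0.89) = 0.98
  ~p2: Gödel ¬ of 0.89 = 0 (operand ≠ 0)
  (p3 & p1) = min(0.98, 0.45) = 0.45
  ~(p3 & p1): Gödel ¬ of 0.45 = 0 (operand ≠ 0)
  (~p2 & ~(p3 & p1)) = min(0, 0) = 0
  (p1 -> (~p2 & ~(p3 & p1))): 0.45 > 0, so result = 0
  ((p3 | p2) & (p1 -> (~p2 & ~(p3 & p1)))) = min(0.98, 0) = 0
  Gödel value = 0
Łukasiewicz evaluation:
  (p3 | p2) = max(0.98, 0.89) = 0.98
  ~p2: Łukasiewicz ¬ gives 1 − 0.89 = 0.11
  (p3 & p1) = min(0.98, 0.45) = 0.45
  ~(p3 & p1): Łukasiewicz ¬ gives 1 − 0.45 = 0.55
  (~p2 & ~(p3 & p1)) = min(0.11, 0.55) = 0.11
  (p1 -> (~p2 & ~(p3 & p1))): min(1, 1 − 0.45 + 0.11) = 0.66
  ((p3 | p2) & (p1 -> (~p2 & ~(p3 & p1)))) = min(0.98, 0.66) = 0.66
  Łukasiewicz value = 0.66
Difference: 0 − 0.66 = -0.66

-0.66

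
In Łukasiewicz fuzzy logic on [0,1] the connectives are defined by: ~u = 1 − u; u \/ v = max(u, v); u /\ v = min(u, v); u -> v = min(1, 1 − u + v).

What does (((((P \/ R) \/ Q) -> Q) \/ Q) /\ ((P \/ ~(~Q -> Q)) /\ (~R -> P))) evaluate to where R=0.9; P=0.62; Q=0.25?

(P \/ R) = max(0.62, 0.9) = 0.9
((P \/ R) \/ Q) = max(0.9, 0.25) = 0.9
(((P \/ R) \/ Q) -> Q): min(1, 1 − 0.9 + 0.25) = 0.35
((((P \/ R) \/ Q) -> Q) \/ Q) = max(0.35, 0.25) = 0.35
~Q: Łukasiewicz ¬ gives 1 − 0.25 = 0.75
(~Q -> Q): min(1, 1 − 0.75 + 0.25) = 0.5
~(~Q -> Q): Łukasiewicz ¬ gives 1 − 0.5 = 0.5
(P \/ ~(~Q -> Q)) = max(0.62, 0.5) = 0.62
~R: Łukasiewicz ¬ gives 1 − 0.9 = 0.1
(~R -> P): min(1, 1 − 0.1 + 0.62) = 1
((P \/ ~(~Q -> Q)) /\ (~R -> P)) = min(0.62, 1) = 0.62
(((((P \/ R) \/ Q) -> Q) \/ Q) /\ ((P \/ ~(~Q -> Q)) /\ (~R -> P))) = min(0.35, 0.62) = 0.35

0.35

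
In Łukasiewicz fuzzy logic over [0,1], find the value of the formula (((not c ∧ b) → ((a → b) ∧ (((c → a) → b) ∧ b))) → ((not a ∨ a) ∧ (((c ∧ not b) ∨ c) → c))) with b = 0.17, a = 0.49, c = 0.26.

0.51

not c: Łukasiewicz ¬ gives 1 − 0.26 = 0.74
(not c ∧ b) = min(0.74, 0.17) = 0.17
(a → b): min(1, 1 − 0.49 + 0.17) = 0.68
(c → a): min(1, 1 − 0.26 + 0.49) = 1
((c → a) → b): min(1, 1 − 1 + 0.17) = 0.17
(((c → a) → b) ∧ b) = min(0.17, 0.17) = 0.17
((a → b) ∧ (((c → a) → b) ∧ b)) = min(0.68, 0.17) = 0.17
((not c ∧ b) → ((a → b) ∧ (((c → a) → b) ∧ b))): min(1, 1 − 0.17 + 0.17) = 1
not a: Łukasiewicz ¬ gives 1 − 0.49 = 0.51
(not a ∨ a) = max(0.51, 0.49) = 0.51
not b: Łukasiewicz ¬ gives 1 − 0.17 = 0.83
(c ∧ not b) = min(0.26, 0.83) = 0.26
((c ∧ not b) ∨ c) = max(0.26, 0.26) = 0.26
(((c ∧ not b) ∨ c) → c): min(1, 1 − 0.26 + 0.26) = 1
((not a ∨ a) ∧ (((c ∧ not b) ∨ c) → c)) = min(0.51, 1) = 0.51
(((not c ∧ b) → ((a → b) ∧ (((c → a) → b) ∧ b))) → ((not a ∨ a) ∧ (((c ∧ not b) ∨ c) → c))): min(1, 1 − 1 + 0.51) = 0.51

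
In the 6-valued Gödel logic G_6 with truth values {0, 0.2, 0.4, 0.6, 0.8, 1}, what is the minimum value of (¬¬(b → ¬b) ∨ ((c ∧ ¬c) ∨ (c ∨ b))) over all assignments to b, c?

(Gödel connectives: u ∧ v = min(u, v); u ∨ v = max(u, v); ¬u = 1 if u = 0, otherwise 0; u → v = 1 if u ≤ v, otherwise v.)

0.20

The minimum is attained at b = 0.2, c = 0:
  ¬b: Gödel ¬ of 0.2 = 0 (operand ≠ 0)
  (b → ¬b): 0.2 > 0, so result = 0
  ¬(b → ¬b): Gödel ¬ of 0 = 1 (operand is 0)
  ¬¬(b → ¬b): Gödel ¬ of 1 = 0 (operand ≠ 0)
  ¬c: Gödel ¬ of 0 = 1 (operand is 0)
  (c ∧ ¬c) = min(0, 1) = 0
  (c ∨ b) = max(0, 0.2) = 0.2
  ((c ∧ ¬c) ∨ (c ∨ b)) = max(0, 0.2) = 0.2
  (¬¬(b → ¬b) ∨ ((c ∧ ¬c) ∨ (c ∨ b))) = max(0, 0.2) = 0.2
Checking all 36 assignments confirms none give a value below 0.20.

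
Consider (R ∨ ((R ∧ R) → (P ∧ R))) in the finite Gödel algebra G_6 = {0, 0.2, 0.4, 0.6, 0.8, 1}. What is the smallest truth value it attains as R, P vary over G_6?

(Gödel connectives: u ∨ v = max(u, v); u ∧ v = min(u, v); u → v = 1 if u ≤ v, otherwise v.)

The minimum is attained at R = 0.2, P = 0:
  (R ∧ R) = min(0.2, 0.2) = 0.2
  (P ∧ R) = min(0, 0.2) = 0
  ((R ∧ R) → (P ∧ R)): 0.2 > 0, so result = 0
  (R ∨ ((R ∧ R) → (P ∧ R))) = max(0.2, 0) = 0.2
Checking all 36 assignments confirms none give a value below 0.20.

0.20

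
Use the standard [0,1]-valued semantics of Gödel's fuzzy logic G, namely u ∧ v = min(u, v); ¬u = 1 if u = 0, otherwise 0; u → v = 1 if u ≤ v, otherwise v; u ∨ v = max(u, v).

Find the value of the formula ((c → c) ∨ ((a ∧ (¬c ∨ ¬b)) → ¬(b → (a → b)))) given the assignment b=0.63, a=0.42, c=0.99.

(c → c): 0.99 ≤ 0.99, so result = 1
¬c: Gödel ¬ of 0.99 = 0 (operand ≠ 0)
¬b: Gödel ¬ of 0.63 = 0 (operand ≠ 0)
(¬c ∨ ¬b) = max(0, 0) = 0
(a ∧ (¬c ∨ ¬b)) = min(0.42, 0) = 0
(a → b): 0.42 ≤ 0.63, so result = 1
(b → (a → b)): 0.63 ≤ 1, so result = 1
¬(b → (a → b)): Gödel ¬ of 1 = 0 (operand ≠ 0)
((a ∧ (¬c ∨ ¬b)) → ¬(b → (a → b))): 0 ≤ 0, so result = 1
((c → c) ∨ ((a ∧ (¬c ∨ ¬b)) → ¬(b → (a → b)))) = max(1, 1) = 1

1.00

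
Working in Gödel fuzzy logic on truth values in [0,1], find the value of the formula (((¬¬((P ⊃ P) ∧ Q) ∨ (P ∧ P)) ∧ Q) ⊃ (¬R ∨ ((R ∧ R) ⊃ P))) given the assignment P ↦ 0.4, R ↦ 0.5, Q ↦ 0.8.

0.40

(P ⊃ P): 0.4 ≤ 0.4, so result = 1
((P ⊃ P) ∧ Q) = min(1, 0.8) = 0.8
¬((P ⊃ P) ∧ Q): Gödel ¬ of 0.8 = 0 (operand ≠ 0)
¬¬((P ⊃ P) ∧ Q): Gödel ¬ of 0 = 1 (operand is 0)
(P ∧ P) = min(0.4, 0.4) = 0.4
(¬¬((P ⊃ P) ∧ Q) ∨ (P ∧ P)) = max(1, 0.4) = 1
((¬¬((P ⊃ P) ∧ Q) ∨ (P ∧ P)) ∧ Q) = min(1, 0.8) = 0.8
¬R: Gödel ¬ of 0.5 = 0 (operand ≠ 0)
(R ∧ R) = min(0.5, 0.5) = 0.5
((R ∧ R) ⊃ P): 0.5 > 0.4, so result = 0.4
(¬R ∨ ((R ∧ R) ⊃ P)) = max(0, 0.4) = 0.4
(((¬¬((P ⊃ P) ∧ Q) ∨ (P ∧ P)) ∧ Q) ⊃ (¬R ∨ ((R ∧ R) ⊃ P))): 0.8 > 0.4, so result = 0.4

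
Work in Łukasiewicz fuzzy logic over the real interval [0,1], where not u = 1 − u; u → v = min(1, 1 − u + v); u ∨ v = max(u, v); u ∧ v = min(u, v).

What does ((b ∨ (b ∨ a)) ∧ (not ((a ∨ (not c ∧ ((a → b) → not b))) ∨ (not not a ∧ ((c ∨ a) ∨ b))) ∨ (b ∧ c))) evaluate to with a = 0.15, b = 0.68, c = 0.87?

0.68

(b ∨ a) = max(0.68, 0.15) = 0.68
(b ∨ (b ∨ a)) = max(0.68, 0.68) = 0.68
not c: Łukasiewicz ¬ gives 1 − 0.87 = 0.13
(a → b): min(1, 1 − 0.15 + 0.68) = 1
not b: Łukasiewicz ¬ gives 1 − 0.68 = 0.32
((a → b) → not b): min(1, 1 − 1 + 0.32) = 0.32
(not c ∧ ((a → b) → not b)) = min(0.13, 0.32) = 0.13
(a ∨ (not c ∧ ((a → b) → not b))) = max(0.15, 0.13) = 0.15
not a: Łukasiewicz ¬ gives 1 − 0.15 = 0.85
not not a: Łukasiewicz ¬ gives 1 − 0.85 = 0.15
(c ∨ a) = max(0.87, 0.15) = 0.87
((c ∨ a) ∨ b) = max(0.87, 0.68) = 0.87
(not not a ∧ ((c ∨ a) ∨ b)) = min(0.15, 0.87) = 0.15
((a ∨ (not c ∧ ((a → b) → not b))) ∨ (not not a ∧ ((c ∨ a) ∨ b))) = max(0.15, 0.15) = 0.15
not ((a ∨ (not c ∧ ((a → b) → not b))) ∨ (not not a ∧ ((c ∨ a) ∨ b))): Łukasiewicz ¬ gives 1 − 0.15 = 0.85
(b ∧ c) = min(0.68, 0.87) = 0.68
(not ((a ∨ (not c ∧ ((a → b) → not b))) ∨ (not not a ∧ ((c ∨ a) ∨ b))) ∨ (b ∧ c)) = max(0.85, 0.68) = 0.85
((b ∨ (b ∨ a)) ∧ (not ((a ∨ (not c ∧ ((a → b) → not b))) ∨ (not not a ∧ ((c ∨ a) ∨ b))) ∨ (b ∧ c))) = min(0.68, 0.85) = 0.68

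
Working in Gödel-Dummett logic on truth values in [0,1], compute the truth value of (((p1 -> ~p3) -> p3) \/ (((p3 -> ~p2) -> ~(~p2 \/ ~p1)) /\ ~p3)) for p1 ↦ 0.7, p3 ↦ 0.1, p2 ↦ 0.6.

~p3: Gödel ¬ of 0.1 = 0 (operand ≠ 0)
(p1 -> ~p3): 0.7 > 0, so result = 0
((p1 -> ~p3) -> p3): 0 ≤ 0.1, so result = 1
~p2: Gödel ¬ of 0.6 = 0 (operand ≠ 0)
(p3 -> ~p2): 0.1 > 0, so result = 0
~p2: Gödel ¬ of 0.6 = 0 (operand ≠ 0)
~p1: Gödel ¬ of 0.7 = 0 (operand ≠ 0)
(~p2 \/ ~p1) = max(0, 0) = 0
~(~p2 \/ ~p1): Gödel ¬ of 0 = 1 (operand is 0)
((p3 -> ~p2) -> ~(~p2 \/ ~p1)): 0 ≤ 1, so result = 1
~p3: Gödel ¬ of 0.1 = 0 (operand ≠ 0)
(((p3 -> ~p2) -> ~(~p2 \/ ~p1)) /\ ~p3) = min(1, 0) = 0
(((p1 -> ~p3) -> p3) \/ (((p3 -> ~p2) -> ~(~p2 \/ ~p1)) /\ ~p3)) = max(1, 0) = 1

1.00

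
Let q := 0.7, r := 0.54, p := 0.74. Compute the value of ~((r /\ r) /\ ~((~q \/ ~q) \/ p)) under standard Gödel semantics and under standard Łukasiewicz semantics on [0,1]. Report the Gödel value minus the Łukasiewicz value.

Gödel evaluation:
  (r /\ r) = min(0.54, 0.54) = 0.54
  ~q: Gödel ¬ of 0.7 = 0 (operand ≠ 0)
  ~q: Gödel ¬ of 0.7 = 0 (operand ≠ 0)
  (~q \/ ~q) = max(0, 0) = 0
  ((~q \/ ~q) \/ p) = max(0, 0.74) = 0.74
  ~((~q \/ ~q) \/ p): Gödel ¬ of 0.74 = 0 (operand ≠ 0)
  ((r /\ r) /\ ~((~q \/ ~q) \/ p)) = min(0.54, 0) = 0
  ~((r /\ r) /\ ~((~q \/ ~q) \/ p)): Gödel ¬ of 0 = 1 (operand is 0)
  Gödel value = 1
Łukasiewicz evaluation:
  (r /\ r) = min(0.54, 0.54) = 0.54
  ~q: Łukasiewicz ¬ gives 1 − 0.7 = 0.3
  ~q: Łukasiewicz ¬ gives 1 − 0.7 = 0.3
  (~q \/ ~q) = max(0.3, 0.3) = 0.3
  ((~q \/ ~q) \/ p) = max(0.3, 0.74) = 0.74
  ~((~q \/ ~q) \/ p): Łukasiewicz ¬ gives 1 − 0.74 = 0.26
  ((r /\ r) /\ ~((~q \/ ~q) \/ p)) = min(0.54, 0.26) = 0.26
  ~((r /\ r) /\ ~((~q \/ ~q) \/ p)): Łukasiewicz ¬ gives 1 − 0.26 = 0.74
  Łukasiewicz value = 0.74
Difference: 1 − 0.74 = 0.26

0.26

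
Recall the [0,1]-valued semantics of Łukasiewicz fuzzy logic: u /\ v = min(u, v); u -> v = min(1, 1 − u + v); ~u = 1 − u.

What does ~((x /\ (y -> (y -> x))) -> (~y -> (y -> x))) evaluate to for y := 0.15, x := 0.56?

(y -> x): min(1, 1 − 0.15 + 0.56) = 1
(y -> (y -> x)): min(1, 1 − 0.15 + 1) = 1
(x /\ (y -> (y -> x))) = min(0.56, 1) = 0.56
~y: Łukasiewicz ¬ gives 1 − 0.15 = 0.85
(y -> x): min(1, 1 − 0.15 + 0.56) = 1
(~y -> (y -> x)): min(1, 1 − 0.85 + 1) = 1
((x /\ (y -> (y -> x))) -> (~y -> (y -> x))): min(1, 1 − 0.56 + 1) = 1
~((x /\ (y -> (y -> x))) -> (~y -> (y -> x))): Łukasiewicz ¬ gives 1 − 1 = 0

0.00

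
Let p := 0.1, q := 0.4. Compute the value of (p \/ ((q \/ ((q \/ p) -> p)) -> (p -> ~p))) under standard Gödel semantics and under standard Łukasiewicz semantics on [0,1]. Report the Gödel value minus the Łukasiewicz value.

-0.90

Gödel evaluation:
  (q \/ p) = max(0.4, 0.1) = 0.4
  ((q \/ p) -> p): 0.4 > 0.1, so result = 0.1
  (q \/ ((q \/ p) -> p)) = max(0.4, 0.1) = 0.4
  ~p: Gödel ¬ of 0.1 = 0 (operand ≠ 0)
  (p -> ~p): 0.1 > 0, so result = 0
  ((q \/ ((q \/ p) -> p)) -> (p -> ~p)): 0.4 > 0, so result = 0
  (p \/ ((q \/ ((q \/ p) -> p)) -> (p -> ~p))) = max(0.1, 0) = 0.1
  Gödel value = 0.1
Łukasiewicz evaluation:
  (q \/ p) = max(0.4, 0.1) = 0.4
  ((q \/ p) -> p): min(1, 1 − 0.4 + 0.1) = 0.7
  (q \/ ((q \/ p) -> p)) = max(0.4, 0.7) = 0.7
  ~p: Łukasiewicz ¬ gives 1 − 0.1 = 0.9
  (p -> ~p): min(1, 1 − 0.1 + 0.9) = 1
  ((q \/ ((q \/ p) -> p)) -> (p -> ~p)): min(1, 1 − 0.7 + 1) = 1
  (p \/ ((q \/ ((q \/ p) -> p)) -> (p -> ~p))) = max(0.1, 1) = 1
  Łukasiewicz value = 1
Difference: 0.1 − 1 = -0.90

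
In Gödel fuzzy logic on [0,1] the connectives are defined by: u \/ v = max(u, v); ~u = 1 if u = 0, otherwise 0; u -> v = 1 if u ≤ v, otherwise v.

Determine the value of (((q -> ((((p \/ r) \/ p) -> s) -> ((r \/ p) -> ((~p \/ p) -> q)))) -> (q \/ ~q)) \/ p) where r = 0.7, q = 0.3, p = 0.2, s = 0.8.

(p \/ r) = max(0.2, 0.7) = 0.7
((p \/ r) \/ p) = max(0.7, 0.2) = 0.7
(((p \/ r) \/ p) -> s): 0.7 ≤ 0.8, so result = 1
(r \/ p) = max(0.7, 0.2) = 0.7
~p: Gödel ¬ of 0.2 = 0 (operand ≠ 0)
(~p \/ p) = max(0, 0.2) = 0.2
((~p \/ p) -> q): 0.2 ≤ 0.3, so result = 1
((r \/ p) -> ((~p \/ p) -> q)): 0.7 ≤ 1, so result = 1
((((p \/ r) \/ p) -> s) -> ((r \/ p) -> ((~p \/ p) -> q))): 1 ≤ 1, so result = 1
(q -> ((((p \/ r) \/ p) -> s) -> ((r \/ p) -> ((~p \/ p) -> q)))): 0.3 ≤ 1, so result = 1
~q: Gödel ¬ of 0.3 = 0 (operand ≠ 0)
(q \/ ~q) = max(0.3, 0) = 0.3
((q -> ((((p \/ r) \/ p) -> s) -> ((r \/ p) -> ((~p \/ p) -> q)))) -> (q \/ ~q)): 1 > 0.3, so result = 0.3
(((q -> ((((p \/ r) \/ p) -> s) -> ((r \/ p) -> ((~p \/ p) -> q)))) -> (q \/ ~q)) \/ p) = max(0.3, 0.2) = 0.3

0.30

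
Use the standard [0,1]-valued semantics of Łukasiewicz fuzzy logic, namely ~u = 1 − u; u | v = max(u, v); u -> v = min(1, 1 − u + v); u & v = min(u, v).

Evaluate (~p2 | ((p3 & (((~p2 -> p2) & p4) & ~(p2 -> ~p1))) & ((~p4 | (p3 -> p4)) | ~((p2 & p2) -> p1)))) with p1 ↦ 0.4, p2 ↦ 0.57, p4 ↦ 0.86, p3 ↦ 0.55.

~p2: Łukasiewicz ¬ gives 1 − 0.57 = 0.43
~p2: Łukasiewicz ¬ gives 1 − 0.57 = 0.43
(~p2 -> p2): min(1, 1 − 0.43 + 0.57) = 1
((~p2 -> p2) & p4) = min(1, 0.86) = 0.86
~p1: Łukasiewicz ¬ gives 1 − 0.4 = 0.6
(p2 -> ~p1): min(1, 1 − 0.57 + 0.6) = 1
~(p2 -> ~p1): Łukasiewicz ¬ gives 1 − 1 = 0
(((~p2 -> p2) & p4) & ~(p2 -> ~p1)) = min(0.86, 0) = 0
(p3 & (((~p2 -> p2) & p4) & ~(p2 -> ~p1))) = min(0.55, 0) = 0
~p4: Łukasiewicz ¬ gives 1 − 0.86 = 0.14
(p3 -> p4): min(1, 1 − 0.55 + 0.86) = 1
(~p4 | (p3 -> p4)) = max(0.14, 1) = 1
(p2 & p2) = min(0.57, 0.57) = 0.57
((p2 & p2) -> p1): min(1, 1 − 0.57 + 0.4) = 0.83
~((p2 & p2) -> p1): Łukasiewicz ¬ gives 1 − 0.83 = 0.17
((~p4 | (p3 -> p4)) | ~((p2 & p2) -> p1)) = max(1, 0.17) = 1
((p3 & (((~p2 -> p2) & p4) & ~(p2 -> ~p1))) & ((~p4 | (p3 -> p4)) | ~((p2 & p2) -> p1))) = min(0, 1) = 0
(~p2 | ((p3 & (((~p2 -> p2) & p4) & ~(p2 -> ~p1))) & ((~p4 | (p3 -> p4)) | ~((p2 & p2) -> p1)))) = max(0.43, 0) = 0.43

0.43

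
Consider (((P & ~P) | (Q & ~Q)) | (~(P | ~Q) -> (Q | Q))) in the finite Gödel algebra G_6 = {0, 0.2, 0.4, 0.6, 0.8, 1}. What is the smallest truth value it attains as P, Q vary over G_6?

0.20

The minimum is attained at P = 0, Q = 0.2:
  ~P: Gödel ¬ of 0 = 1 (operand is 0)
  (P & ~P) = min(0, 1) = 0
  ~Q: Gödel ¬ of 0.2 = 0 (operand ≠ 0)
  (Q & ~Q) = min(0.2, 0) = 0
  ((P & ~P) | (Q & ~Q)) = max(0, 0) = 0
  ~Q: Gödel ¬ of 0.2 = 0 (operand ≠ 0)
  (P | ~Q) = max(0, 0) = 0
  ~(P | ~Q): Gödel ¬ of 0 = 1 (operand is 0)
  (Q | Q) = max(0.2, 0.2) = 0.2
  (~(P | ~Q) -> (Q | Q)): 1 > 0.2, so result = 0.2
  (((P & ~P) | (Q & ~Q)) | (~(P | ~Q) -> (Q | Q))) = max(0, 0.2) = 0.2
Checking all 36 assignments confirms none give a value below 0.20.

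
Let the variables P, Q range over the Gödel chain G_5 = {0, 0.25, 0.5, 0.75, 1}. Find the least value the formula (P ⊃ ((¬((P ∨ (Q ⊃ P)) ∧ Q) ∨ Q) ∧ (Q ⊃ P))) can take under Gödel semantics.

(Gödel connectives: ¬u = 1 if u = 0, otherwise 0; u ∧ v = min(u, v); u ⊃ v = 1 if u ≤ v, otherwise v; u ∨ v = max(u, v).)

The minimum is attained at P = 0.5, Q = 0.25:
  (Q ⊃ P): 0.25 ≤ 0.5, so result = 1
  (P ∨ (Q ⊃ P)) = max(0.5, 1) = 1
  ((P ∨ (Q ⊃ P)) ∧ Q) = min(1, 0.25) = 0.25
  ¬((P ∨ (Q ⊃ P)) ∧ Q): Gödel ¬ of 0.25 = 0 (operand ≠ 0)
  (¬((P ∨ (Q ⊃ P)) ∧ Q) ∨ Q) = max(0, 0.25) = 0.25
  (Q ⊃ P): 0.25 ≤ 0.5, so result = 1
  ((¬((P ∨ (Q ⊃ P)) ∧ Q) ∨ Q) ∧ (Q ⊃ P)) = min(0.25, 1) = 0.25
  (P ⊃ ((¬((P ∨ (Q ⊃ P)) ∧ Q) ∨ Q) ∧ (Q ⊃ P))): 0.5 > 0.25, so result = 0.25
Checking all 25 assignments confirms none give a value below 0.25.

0.25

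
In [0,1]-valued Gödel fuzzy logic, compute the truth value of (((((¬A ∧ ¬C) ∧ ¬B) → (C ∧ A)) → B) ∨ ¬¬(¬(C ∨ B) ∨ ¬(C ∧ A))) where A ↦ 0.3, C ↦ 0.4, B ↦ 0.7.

¬A: Gödel ¬ of 0.3 = 0 (operand ≠ 0)
¬C: Gödel ¬ of 0.4 = 0 (operand ≠ 0)
(¬A ∧ ¬C) = min(0, 0) = 0
¬B: Gödel ¬ of 0.7 = 0 (operand ≠ 0)
((¬A ∧ ¬C) ∧ ¬B) = min(0, 0) = 0
(C ∧ A) = min(0.4, 0.3) = 0.3
(((¬A ∧ ¬C) ∧ ¬B) → (C ∧ A)): 0 ≤ 0.3, so result = 1
((((¬A ∧ ¬C) ∧ ¬B) → (C ∧ A)) → B): 1 > 0.7, so result = 0.7
(C ∨ B) = max(0.4, 0.7) = 0.7
¬(C ∨ B): Gödel ¬ of 0.7 = 0 (operand ≠ 0)
(C ∧ A) = min(0.4, 0.3) = 0.3
¬(C ∧ A): Gödel ¬ of 0.3 = 0 (operand ≠ 0)
(¬(C ∨ B) ∨ ¬(C ∧ A)) = max(0, 0) = 0
¬(¬(C ∨ B) ∨ ¬(C ∧ A)): Gödel ¬ of 0 = 1 (operand is 0)
¬¬(¬(C ∨ B) ∨ ¬(C ∧ A)): Gödel ¬ of 1 = 0 (operand ≠ 0)
(((((¬A ∧ ¬C) ∧ ¬B) → (C ∧ A)) → B) ∨ ¬¬(¬(C ∨ B) ∨ ¬(C ∧ A))) = max(0.7, 0) = 0.7

0.70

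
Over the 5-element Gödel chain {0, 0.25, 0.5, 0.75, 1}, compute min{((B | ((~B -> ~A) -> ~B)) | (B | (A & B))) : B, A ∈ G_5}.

The minimum is attained at B = 0.25, A = 0:
  ~B: Gödel ¬ of 0.25 = 0 (operand ≠ 0)
  ~A: Gödel ¬ of 0 = 1 (operand is 0)
  (~B -> ~A): 0 ≤ 1, so result = 1
  ~B: Gödel ¬ of 0.25 = 0 (operand ≠ 0)
  ((~B -> ~A) -> ~B): 1 > 0, so result = 0
  (B | ((~B -> ~A) -> ~B)) = max(0.25, 0) = 0.25
  (A & B) = min(0, 0.25) = 0
  (B | (A & B)) = max(0.25, 0) = 0.25
  ((B | ((~B -> ~A) -> ~B)) | (B | (A & B))) = max(0.25, 0.25) = 0.25
Checking all 25 assignments confirms none give a value below 0.25.

0.25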